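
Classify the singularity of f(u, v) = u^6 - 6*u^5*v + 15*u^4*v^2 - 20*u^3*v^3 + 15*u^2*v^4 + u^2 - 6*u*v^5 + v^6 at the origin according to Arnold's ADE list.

A_5

The Hessian of f at 0 is [[2, 0], [0, 0]] with rank 1, so corank 1. A Groebner basis of the Jacobian ideal J(f) in C{u,v} is {v^5, u}; counting standard monomials gives mu = 5. Corank 1: A-series; mu = 5 gives A_5.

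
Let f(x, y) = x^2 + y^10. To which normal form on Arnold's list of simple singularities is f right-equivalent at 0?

A_{9}

The Hessian of f at 0 is [[2, 0], [0, 0]] with rank 1, so corank 1. A Groebner basis of the Jacobian ideal J(f) in C{x,y} is {y^9, x}; counting standard monomials gives mu = 9. Corank 1: A-series; mu = 9 gives A_9.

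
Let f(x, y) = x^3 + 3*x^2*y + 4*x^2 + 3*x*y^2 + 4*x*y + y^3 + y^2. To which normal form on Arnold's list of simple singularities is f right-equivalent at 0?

The Hessian of f at 0 has rank 1. Corank 1: A-series; mu = 2 gives A_2.

A2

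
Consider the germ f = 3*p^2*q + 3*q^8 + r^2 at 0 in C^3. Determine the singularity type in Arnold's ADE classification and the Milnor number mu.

The Hessian of f at 0 has rank 1. Corank 2; j^3 = 3*p^2*q has shape L^2 M (L != M), so D-series; mu = 9 gives D_9.

Type D_{9}, Milnor number mu = 9.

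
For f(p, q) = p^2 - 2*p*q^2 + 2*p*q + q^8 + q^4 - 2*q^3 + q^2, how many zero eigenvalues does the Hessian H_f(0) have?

1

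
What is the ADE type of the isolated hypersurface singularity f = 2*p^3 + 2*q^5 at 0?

E8

The Hessian of f at 0 has rank 0. Corank 2; j^3 = 2*p^3 is a perfect cube, so E-series; the 5-jet and mu = 8 give E_8.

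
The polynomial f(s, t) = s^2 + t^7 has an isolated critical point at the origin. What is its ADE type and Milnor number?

The Hessian of f at 0 is [[2, 0], [0, 0]] with rank 1, so corank 1. A Groebner basis of the Jacobian ideal J(f) in C{s,t} is {t^6, s}; counting standard monomials gives mu = 6. Corank 1: A-series; mu = 6 gives A_6.

Type A_{6}, Milnor number mu = 6.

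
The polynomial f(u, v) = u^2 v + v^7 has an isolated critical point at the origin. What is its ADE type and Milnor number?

The Hessian of f at 0 has rank 0. Corank 2; j^3 = u^2*v has shape L^2 M (L != M), so D-series; mu = 8 gives D_8.

Type D_{8}, Milnor number mu = 8.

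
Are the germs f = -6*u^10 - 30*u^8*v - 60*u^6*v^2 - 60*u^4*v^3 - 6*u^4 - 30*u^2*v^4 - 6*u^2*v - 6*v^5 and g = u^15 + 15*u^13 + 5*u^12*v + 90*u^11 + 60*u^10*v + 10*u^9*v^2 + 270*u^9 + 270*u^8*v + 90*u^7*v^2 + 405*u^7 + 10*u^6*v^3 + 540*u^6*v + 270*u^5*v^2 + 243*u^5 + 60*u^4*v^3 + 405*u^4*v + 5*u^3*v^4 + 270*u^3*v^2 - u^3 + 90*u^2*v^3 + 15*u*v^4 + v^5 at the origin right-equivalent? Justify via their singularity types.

The Hessian of f at 0 has rank 0. Corank 2; j^3 = -6*u^2*v has shape L^2 M (L != M), so D-series; mu = 6 gives D_6. The Hessian of g at 0 has rank 0. Corank 2; j^3 = -u^3 is a perfect cube, so E-series; the 5-jet and mu = 8 give E_8. f is D_6 but g is E_8, hence not right-equivalent.

No.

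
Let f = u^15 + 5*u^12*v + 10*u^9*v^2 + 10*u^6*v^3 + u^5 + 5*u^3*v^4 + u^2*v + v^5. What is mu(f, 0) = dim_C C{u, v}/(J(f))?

6

The Hessian of f at 0 is [[0, 0], [0, 0]] with rank 0, so corank 2. A Groebner basis of the Jacobian ideal J(f) in C{u,v} is {u^2/5 + v^4, u^3, u*v}; counting standard monomials gives mu = 6. Corank 2; j^3 = u^2*v has shape L^2 M (L != M), so D-series; mu = 6 gives D_6.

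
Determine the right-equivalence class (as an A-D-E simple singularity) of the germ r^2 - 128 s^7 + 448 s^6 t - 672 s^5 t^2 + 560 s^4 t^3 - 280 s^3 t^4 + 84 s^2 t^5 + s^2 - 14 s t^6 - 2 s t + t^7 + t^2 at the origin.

A_{6}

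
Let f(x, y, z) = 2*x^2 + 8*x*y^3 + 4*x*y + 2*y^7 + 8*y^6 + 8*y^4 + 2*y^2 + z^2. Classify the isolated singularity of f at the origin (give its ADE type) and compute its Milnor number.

Type A_6, Milnor number mu = 6.

The Hessian of f at 0 is [[4, 4, 0], [4, 4, 0], [0, 0, 2]] with rank 2, so corank 1. A Groebner basis of the Jacobian ideal J(f) in C{x,y,z} is {x/2 + y^3 + y/2, x^2 + 2*x*y + y^2, z}; counting standard monomials gives mu = 6. Corank 1: A-series; mu = 6 gives A_6.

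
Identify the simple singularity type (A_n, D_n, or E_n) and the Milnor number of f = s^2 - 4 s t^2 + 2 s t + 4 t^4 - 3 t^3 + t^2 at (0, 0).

The Hessian of f at 0 is [[2, 2], [2, 2]] with rank 1, so corank 1. A Groebner basis of the Jacobian ideal J(f) in C{s,t} is {t^2, s + t}; counting standard monomials gives mu = 2. Corank 1: A-series; mu = 2 gives A_2.

Type A_2, Milnor number mu = 2.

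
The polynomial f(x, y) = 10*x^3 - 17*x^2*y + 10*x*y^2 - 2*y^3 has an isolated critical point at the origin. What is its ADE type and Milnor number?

Type D_{4}, Milnor number mu = 4.

The Hessian of f at 0 is [[0, 0], [0, 0]] with rank 0, so corank 2. A Groebner basis of the Jacobian ideal J(f) in C{x,y} is {y^3, x^2 - 2*y^2/11, x*y - 5*y^2/11}; counting standard monomials gives mu = 4. Corank 2; j^3 = (2*x - y)*(5*x^2 - 6*x*y + 2*y^2) splits into three distinct lines over C (the quadratic factor has nonzero discriminant), so D_4.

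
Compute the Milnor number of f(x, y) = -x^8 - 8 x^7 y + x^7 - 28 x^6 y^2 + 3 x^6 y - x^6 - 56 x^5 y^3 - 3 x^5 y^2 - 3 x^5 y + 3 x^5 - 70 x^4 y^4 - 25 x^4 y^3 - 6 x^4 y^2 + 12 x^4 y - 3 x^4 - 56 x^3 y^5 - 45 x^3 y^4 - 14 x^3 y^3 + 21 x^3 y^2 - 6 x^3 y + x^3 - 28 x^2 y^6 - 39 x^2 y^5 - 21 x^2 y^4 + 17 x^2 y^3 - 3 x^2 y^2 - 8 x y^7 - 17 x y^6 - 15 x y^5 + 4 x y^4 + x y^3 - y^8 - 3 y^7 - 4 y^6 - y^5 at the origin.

7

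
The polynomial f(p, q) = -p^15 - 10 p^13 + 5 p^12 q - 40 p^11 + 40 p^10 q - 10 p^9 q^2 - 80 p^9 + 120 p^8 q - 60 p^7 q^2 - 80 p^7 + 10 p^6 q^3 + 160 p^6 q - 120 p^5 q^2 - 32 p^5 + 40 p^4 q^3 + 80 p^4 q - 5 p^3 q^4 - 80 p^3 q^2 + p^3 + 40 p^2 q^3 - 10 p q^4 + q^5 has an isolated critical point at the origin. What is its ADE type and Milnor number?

Type E8, Milnor number mu = 8.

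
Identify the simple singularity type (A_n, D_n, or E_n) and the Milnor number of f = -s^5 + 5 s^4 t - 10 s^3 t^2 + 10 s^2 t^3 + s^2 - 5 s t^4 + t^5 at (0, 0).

The Hessian of f at 0 is [[2, 0], [0, 0]] with rank 1, so corank 1. A Groebner basis of the Jacobian ideal J(f) in C{s,t} is {t^4, s}; counting standard monomials gives mu = 4. Corank 1: A-series; mu = 4 gives A_4.

Type A_{4}, Milnor number mu = 4.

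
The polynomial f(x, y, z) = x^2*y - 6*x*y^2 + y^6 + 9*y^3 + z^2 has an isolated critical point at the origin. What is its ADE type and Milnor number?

The Hessian of f at 0 has rank 1. Corank 2; j^3 = y*(x - 3*y)^2 has shape L^2 M (L != M), so D-series; mu = 7 gives D_7.

Type D_7, Milnor number mu = 7.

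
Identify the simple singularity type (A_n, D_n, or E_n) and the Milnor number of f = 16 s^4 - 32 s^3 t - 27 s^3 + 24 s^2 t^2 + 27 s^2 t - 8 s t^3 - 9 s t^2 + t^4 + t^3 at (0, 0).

The Hessian of f at 0 is [[0, 0], [0, 0]] with rank 0, so corank 2. A Groebner basis of the Jacobian ideal J(f) in C{s,t} is {t^4, s*t^2 - 7*t^3/18, s^2 - 2*s*t/3 + t^2/9}; counting standard monomials gives mu = 6. Corank 2; j^3 = -(3*s - t)^3 is a perfect cube, so E-series; the 4-jet and mu = 6 give E_6.

Type E6, Milnor number mu = 6.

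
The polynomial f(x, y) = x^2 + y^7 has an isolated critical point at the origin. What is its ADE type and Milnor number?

Type A_6, Milnor number mu = 6.

The Hessian of f at 0 has rank 1. Corank 1: A-series; mu = 6 gives A_6.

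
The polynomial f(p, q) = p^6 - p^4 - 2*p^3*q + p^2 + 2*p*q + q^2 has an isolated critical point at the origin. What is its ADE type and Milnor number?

Type A_3, Milnor number mu = 3.

The Hessian of f at 0 is [[2, 2], [2, 2]] with rank 1, so corank 1. A Groebner basis of the Jacobian ideal J(f) in C{p,q} is {q^3, p + q}; counting standard monomials gives mu = 3. Corank 1: A-series; mu = 3 gives A_3.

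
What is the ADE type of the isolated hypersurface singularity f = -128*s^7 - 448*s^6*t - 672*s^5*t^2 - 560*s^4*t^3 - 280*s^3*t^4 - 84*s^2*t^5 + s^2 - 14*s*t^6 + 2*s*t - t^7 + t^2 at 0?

A_6

The Hessian of f at 0 is [[2, 2], [2, 2]] with rank 1, so corank 1. A Groebner basis of the Jacobian ideal J(f) in C{s,t} is {t^6, s + t}; counting standard monomials gives mu = 6. Corank 1: A-series; mu = 6 gives A_6.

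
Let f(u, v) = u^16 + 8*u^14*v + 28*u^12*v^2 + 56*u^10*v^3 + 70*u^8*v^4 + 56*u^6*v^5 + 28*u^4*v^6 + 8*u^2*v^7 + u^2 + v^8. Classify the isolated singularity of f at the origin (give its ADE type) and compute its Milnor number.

Type A7, Milnor number mu = 7.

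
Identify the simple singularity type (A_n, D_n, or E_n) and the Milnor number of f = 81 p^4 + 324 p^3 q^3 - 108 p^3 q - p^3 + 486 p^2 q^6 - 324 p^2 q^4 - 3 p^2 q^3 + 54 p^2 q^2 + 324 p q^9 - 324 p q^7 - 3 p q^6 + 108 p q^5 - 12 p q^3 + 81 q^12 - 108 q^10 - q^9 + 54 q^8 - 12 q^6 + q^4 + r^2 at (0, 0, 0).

Type E_6, Milnor number mu = 6.

The Hessian of f at 0 is [[0, 0, 0], [0, 0, 0], [0, 0, 2]] with rank 1, so corank 2. A Groebner basis of the Jacobian ideal J(f) in C{p,q,r} is {q^4, p*q^2 - q^3/9, p^2, r}; counting standard monomials gives mu = 6. Corank 2; j^3 = -p^3 is a perfect cube, so E-series; the 4-jet and mu = 6 give E_6.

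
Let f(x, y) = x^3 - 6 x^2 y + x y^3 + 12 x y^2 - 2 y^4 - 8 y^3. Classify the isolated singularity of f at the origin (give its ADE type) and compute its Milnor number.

The Hessian of f at 0 is [[0, 0], [0, 0]] with rank 0, so corank 2. A Groebner basis of the Jacobian ideal J(f) in C{x,y} is {x^3 - 6*x^2*y - 48*x^2 + 192*x*y - 192*y^2, 6*x^2 + x*y^2 - 24*x*y + 24*y^2, 3*x^2 - 12*x*y + y^3 + 12*y^2}; counting standard monomials gives mu = 7. Corank 2; j^3 = (x - 2*y)^3 is a perfect cube, so E-series; the 4-jet and mu = 7 give E_7.

Type E_7, Milnor number mu = 7.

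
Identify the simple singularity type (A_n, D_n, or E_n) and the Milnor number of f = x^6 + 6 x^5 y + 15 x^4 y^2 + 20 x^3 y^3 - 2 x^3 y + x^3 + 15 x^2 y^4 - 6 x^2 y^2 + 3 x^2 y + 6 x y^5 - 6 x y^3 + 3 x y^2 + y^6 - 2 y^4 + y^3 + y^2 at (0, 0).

The Hessian of f at 0 is [[0, 0], [0, 2]] with rank 1, so corank 1. A Groebner basis of the Jacobian ideal J(f) in C{x,y} is {x^2, y}; counting standard monomials gives mu = 2. Corank 1: A-series; mu = 2 gives A_2.

Type A_2, Milnor number mu = 2.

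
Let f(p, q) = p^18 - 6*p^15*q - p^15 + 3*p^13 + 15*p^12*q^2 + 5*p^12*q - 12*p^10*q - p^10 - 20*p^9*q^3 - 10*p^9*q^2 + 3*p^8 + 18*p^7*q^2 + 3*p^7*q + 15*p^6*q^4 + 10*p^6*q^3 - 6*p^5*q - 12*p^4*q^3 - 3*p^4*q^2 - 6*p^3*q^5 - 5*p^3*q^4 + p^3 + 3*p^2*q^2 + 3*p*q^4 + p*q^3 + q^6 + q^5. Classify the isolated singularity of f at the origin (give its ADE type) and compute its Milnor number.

Type E_{7}, Milnor number mu = 7.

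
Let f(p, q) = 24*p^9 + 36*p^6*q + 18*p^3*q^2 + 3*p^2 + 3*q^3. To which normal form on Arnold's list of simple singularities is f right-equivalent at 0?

A2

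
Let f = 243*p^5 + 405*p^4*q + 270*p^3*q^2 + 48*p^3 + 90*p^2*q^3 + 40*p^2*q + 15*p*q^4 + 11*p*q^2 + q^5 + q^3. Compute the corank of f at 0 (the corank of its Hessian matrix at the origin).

Hessian at 0 has rank 0.

2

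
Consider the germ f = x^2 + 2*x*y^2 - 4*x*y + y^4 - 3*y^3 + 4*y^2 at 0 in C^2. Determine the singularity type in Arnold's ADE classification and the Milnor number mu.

The Hessian of f at 0 is [[2, -4], [-4, 8]] with rank 1, so corank 1. A Groebner basis of the Jacobian ideal J(f) in C{x,y} is {y^2, x - 2*y}; counting standard monomials gives mu = 2. Corank 1: A-series; mu = 2 gives A_2.

Type A2, Milnor number mu = 2.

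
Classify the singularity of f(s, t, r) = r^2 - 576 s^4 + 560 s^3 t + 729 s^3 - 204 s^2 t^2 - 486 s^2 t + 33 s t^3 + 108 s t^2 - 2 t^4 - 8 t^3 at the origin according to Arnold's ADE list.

E_7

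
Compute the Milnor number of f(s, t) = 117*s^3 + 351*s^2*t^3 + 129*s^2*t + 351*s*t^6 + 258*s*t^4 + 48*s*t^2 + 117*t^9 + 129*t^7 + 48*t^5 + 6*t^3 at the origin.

The Hessian of f at 0 has rank 0. Corank 2; j^3 = 3*(3*s + t)*(13*s^2 + 10*s*t + 2*t^2) splits into three distinct lines over C (the quadratic factor has nonzero discriminant), so D_4.

4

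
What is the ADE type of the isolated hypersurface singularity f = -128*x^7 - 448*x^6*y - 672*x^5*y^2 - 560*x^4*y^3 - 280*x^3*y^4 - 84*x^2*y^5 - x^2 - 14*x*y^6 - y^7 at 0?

A6

The Hessian of f at 0 has rank 1. Corank 1: A-series; mu = 6 gives A_6.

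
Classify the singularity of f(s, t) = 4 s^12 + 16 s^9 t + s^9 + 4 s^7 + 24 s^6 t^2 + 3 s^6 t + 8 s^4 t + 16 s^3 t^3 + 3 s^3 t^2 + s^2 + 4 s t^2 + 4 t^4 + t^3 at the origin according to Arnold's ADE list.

The Hessian of f at 0 is [[2, 0], [0, 0]] with rank 1, so corank 1. A Groebner basis of the Jacobian ideal J(f) in C{s,t} is {t^2, s}; counting standard monomials gives mu = 2. Corank 1: A-series; mu = 2 gives A_2.

A_2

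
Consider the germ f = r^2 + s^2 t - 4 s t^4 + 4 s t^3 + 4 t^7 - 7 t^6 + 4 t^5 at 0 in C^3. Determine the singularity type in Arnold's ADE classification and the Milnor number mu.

The Hessian of f at 0 has rank 1. Corank 2; j^3 = s^2*t has shape L^2 M (L != M), so D-series; mu = 7 gives D_7.

Type D7, Milnor number mu = 7.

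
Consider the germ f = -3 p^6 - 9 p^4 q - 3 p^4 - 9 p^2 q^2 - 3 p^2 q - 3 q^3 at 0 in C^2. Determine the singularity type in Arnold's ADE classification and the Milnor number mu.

Type D4, Milnor number mu = 4.

The Hessian of f at 0 has rank 0. Corank 2; j^3 = -3*q*(p^2 + q^2) splits into three distinct lines over C (the quadratic factor has nonzero discriminant), so D_4.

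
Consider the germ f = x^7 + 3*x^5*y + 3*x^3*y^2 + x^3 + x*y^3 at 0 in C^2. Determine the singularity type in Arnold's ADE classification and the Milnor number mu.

Type E_{7}, Milnor number mu = 7.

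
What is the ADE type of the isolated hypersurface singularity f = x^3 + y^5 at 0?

The Hessian of f at 0 has rank 0. Corank 2; j^3 = x^3 is a perfect cube, so E-series; the 5-jet and mu = 8 give E_8.

E_{8}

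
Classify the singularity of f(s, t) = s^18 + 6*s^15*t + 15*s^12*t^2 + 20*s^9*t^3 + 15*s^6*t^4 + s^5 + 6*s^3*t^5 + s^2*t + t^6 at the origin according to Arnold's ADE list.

D_7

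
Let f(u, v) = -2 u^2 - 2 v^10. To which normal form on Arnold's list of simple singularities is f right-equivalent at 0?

A9

The Hessian of f at 0 is [[-4, 0], [0, 0]] with rank 1, so corank 1. A Groebner basis of the Jacobian ideal J(f) in C{u,v} is {v^9, u}; counting standard monomials gives mu = 9. Corank 1: A-series; mu = 9 gives A_9.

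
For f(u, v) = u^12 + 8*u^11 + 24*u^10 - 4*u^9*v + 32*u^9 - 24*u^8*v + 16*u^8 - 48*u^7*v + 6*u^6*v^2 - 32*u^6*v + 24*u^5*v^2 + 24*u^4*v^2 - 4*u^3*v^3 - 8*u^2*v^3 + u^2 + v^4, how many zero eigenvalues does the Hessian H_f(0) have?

1

The Hessian at 0 is [[2, 0], [0, 0]] of rank 1; hence corank 1.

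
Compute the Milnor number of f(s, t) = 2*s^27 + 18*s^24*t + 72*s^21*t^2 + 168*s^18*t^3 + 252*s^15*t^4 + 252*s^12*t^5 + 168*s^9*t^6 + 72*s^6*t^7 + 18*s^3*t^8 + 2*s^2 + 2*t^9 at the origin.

8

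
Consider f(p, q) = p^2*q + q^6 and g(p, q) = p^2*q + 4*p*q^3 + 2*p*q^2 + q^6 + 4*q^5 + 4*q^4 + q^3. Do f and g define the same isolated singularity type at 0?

Yes.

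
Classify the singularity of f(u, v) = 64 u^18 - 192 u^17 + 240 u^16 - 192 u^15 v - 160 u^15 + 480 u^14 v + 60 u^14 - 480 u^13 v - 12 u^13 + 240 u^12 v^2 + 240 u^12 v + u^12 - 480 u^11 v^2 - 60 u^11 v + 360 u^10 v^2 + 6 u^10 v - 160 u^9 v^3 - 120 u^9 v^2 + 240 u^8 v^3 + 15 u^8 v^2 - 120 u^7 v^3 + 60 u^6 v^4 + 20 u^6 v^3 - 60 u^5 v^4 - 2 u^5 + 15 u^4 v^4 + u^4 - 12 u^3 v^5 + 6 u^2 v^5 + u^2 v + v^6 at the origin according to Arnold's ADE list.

The Hessian of f at 0 has rank 0. Corank 2; j^3 = u^2*v has shape L^2 M (L != M), so D-series; mu = 7 gives D_7.

D7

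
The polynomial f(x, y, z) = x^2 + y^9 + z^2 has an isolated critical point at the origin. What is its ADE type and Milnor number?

Type A_8, Milnor number mu = 8.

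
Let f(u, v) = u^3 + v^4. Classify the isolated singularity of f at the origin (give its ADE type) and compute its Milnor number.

The Hessian of f at 0 has rank 0. Corank 2; j^3 = u^3 is a perfect cube, so E-series; the 4-jet and mu = 6 give E_6.

Type E_{6}, Milnor number mu = 6.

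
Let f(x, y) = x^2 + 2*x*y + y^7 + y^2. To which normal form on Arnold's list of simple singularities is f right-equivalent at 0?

A6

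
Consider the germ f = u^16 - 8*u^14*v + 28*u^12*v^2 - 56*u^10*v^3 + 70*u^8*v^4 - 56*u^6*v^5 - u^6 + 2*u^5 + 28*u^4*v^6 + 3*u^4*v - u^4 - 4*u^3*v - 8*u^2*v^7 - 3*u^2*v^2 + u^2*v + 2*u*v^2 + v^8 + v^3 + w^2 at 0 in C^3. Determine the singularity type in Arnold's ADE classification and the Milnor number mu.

Type D_{9}, Milnor number mu = 9.

The Hessian of f at 0 has rank 1. Corank 2; j^3 = v*(u + v)^2 has shape L^2 M (L != M), so D-series; mu = 9 gives D_9.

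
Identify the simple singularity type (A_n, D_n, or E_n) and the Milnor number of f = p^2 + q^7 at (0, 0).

Type A_{6}, Milnor number mu = 6.

The Hessian of f at 0 has rank 1. Corank 1: A-series; mu = 6 gives A_6.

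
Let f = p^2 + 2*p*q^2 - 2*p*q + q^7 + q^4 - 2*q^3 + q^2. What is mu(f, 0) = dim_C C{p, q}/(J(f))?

The Hessian of f at 0 is [[2, -2], [-2, 2]] with rank 1, so corank 1. A Groebner basis of the Jacobian ideal J(f) in C{p,q} is {p^3 - 3*p^2*q - 3*p^2 + 4*p*q + p - q, p + q^2 - q}; counting standard monomials gives mu = 6. Corank 1: A-series; mu = 6 gives A_6.

6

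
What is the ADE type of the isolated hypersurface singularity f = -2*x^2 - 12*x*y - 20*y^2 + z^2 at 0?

The Hessian of f at 0 has rank 3. Corank 0: nondegenerate Morse point, so A_1.

A1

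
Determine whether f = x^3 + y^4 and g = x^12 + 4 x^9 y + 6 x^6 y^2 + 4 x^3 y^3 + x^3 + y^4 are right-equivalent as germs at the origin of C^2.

Yes.

The Hessian of f at 0 has rank 0. Corank 2; j^3 = x^3 is a perfect cube, so E-series; the 4-jet and mu = 6 give E_6. The Hessian of g at 0 has rank 0. Corank 2; j^3 = x^3 is a perfect cube, so E-series; the 4-jet and mu = 6 give E_6. Both have type E_6, hence right-equivalent.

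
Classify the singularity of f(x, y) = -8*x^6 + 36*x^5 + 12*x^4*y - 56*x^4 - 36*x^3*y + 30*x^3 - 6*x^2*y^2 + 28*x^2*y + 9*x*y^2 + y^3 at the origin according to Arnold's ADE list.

D_{4}

The Hessian of f at 0 has rank 0. Corank 2; j^3 = (3*x + y)*(10*x^2 + 6*x*y + y^2) splits into three distinct lines over C (the quadratic factor has nonzero discriminant), so D_4.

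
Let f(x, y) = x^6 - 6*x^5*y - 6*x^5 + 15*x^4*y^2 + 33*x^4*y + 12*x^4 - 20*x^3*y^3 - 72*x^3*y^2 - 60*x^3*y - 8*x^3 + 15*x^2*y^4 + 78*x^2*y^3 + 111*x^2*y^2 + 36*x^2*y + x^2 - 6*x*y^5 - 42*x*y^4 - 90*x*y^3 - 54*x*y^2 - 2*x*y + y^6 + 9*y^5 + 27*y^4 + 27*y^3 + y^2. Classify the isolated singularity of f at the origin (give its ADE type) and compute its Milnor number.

The Hessian of f at 0 is [[2, -2], [-2, 2]] with rank 1, so corank 1. A Groebner basis of the Jacobian ideal J(f) in C{x,y} is {y^2, x - y}; counting standard monomials gives mu = 2. Corank 1: A-series; mu = 2 gives A_2.

Type A2, Milnor number mu = 2.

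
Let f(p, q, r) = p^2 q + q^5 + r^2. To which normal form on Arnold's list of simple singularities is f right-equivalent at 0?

D6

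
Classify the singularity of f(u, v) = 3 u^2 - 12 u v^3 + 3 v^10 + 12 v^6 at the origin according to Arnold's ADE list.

The Hessian of f at 0 is [[6, 0], [0, 0]] with rank 1, so corank 1. A Groebner basis of the Jacobian ideal J(f) in C{u,v} is {u^3, -u/2 + v^3}; counting standard monomials gives mu = 9. Corank 1: A-series; mu = 9 gives A_9.

A_9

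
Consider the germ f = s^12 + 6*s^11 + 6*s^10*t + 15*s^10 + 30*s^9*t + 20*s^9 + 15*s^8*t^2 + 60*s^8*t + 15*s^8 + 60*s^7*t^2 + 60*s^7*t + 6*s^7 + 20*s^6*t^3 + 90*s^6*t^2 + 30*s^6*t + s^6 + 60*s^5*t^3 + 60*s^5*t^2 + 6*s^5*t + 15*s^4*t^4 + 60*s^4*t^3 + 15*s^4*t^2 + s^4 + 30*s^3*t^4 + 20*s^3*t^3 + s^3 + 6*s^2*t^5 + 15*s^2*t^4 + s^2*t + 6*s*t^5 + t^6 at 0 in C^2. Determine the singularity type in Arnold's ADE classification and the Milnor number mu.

Type D_{7}, Milnor number mu = 7.

The Hessian of f at 0 is [[0, 0], [0, 0]] with rank 0, so corank 2. A Groebner basis of the Jacobian ideal J(f) in C{s,t} is {-s*t/6 + t^5, s*t^2, s^2 + s*t}; counting standard monomials gives mu = 7. Corank 2; j^3 = s^2*(s + t) has shape L^2 M (L != M), so D-series; mu = 7 gives D_7.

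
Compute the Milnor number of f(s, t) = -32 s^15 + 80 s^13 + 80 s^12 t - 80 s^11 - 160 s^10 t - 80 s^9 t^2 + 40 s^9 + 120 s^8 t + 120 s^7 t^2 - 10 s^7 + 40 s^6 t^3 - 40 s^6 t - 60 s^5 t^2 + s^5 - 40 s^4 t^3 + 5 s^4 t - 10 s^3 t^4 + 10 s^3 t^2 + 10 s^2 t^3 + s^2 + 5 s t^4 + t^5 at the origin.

4

The Hessian of f at 0 is [[2, 0], [0, 0]] with rank 1, so corank 1. A Groebner basis of the Jacobian ideal J(f) in C{s,t} is {t^4, s}; counting standard monomials gives mu = 4. Corank 1: A-series; mu = 4 gives A_4.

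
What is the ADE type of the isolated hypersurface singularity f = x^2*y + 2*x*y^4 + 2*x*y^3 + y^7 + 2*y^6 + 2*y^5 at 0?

D_{6}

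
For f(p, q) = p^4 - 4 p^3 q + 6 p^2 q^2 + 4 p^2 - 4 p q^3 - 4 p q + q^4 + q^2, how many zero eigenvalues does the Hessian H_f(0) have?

1

The Hessian at 0 is [[8, -4], [-4, 2]] of rank 1; hence corank 1.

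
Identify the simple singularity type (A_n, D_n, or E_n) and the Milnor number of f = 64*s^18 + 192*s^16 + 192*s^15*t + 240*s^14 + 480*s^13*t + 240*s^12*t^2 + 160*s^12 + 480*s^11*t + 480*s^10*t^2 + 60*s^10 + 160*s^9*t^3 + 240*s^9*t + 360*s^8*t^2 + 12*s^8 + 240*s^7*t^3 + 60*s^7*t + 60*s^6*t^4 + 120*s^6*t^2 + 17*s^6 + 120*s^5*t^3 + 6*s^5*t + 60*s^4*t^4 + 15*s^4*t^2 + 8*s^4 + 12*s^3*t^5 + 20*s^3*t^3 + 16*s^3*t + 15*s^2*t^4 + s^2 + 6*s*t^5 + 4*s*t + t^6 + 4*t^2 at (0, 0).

Type A5, Milnor number mu = 5.

The Hessian of f at 0 is [[2, 4], [4, 8]] with rank 1, so corank 1. A Groebner basis of the Jacobian ideal J(f) in C{s,t} is {s*t^2 + s/16 + t/8, -s/32 + t^3 - t/16, s^2 + 4*s*t + 4*t^2}; counting standard monomials gives mu = 5. Corank 1: A-series; mu = 5 gives A_5.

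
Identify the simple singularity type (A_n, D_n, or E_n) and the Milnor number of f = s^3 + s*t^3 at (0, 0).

The Hessian of f at 0 is [[0, 0], [0, 0]] with rank 0, so corank 2. A Groebner basis of the Jacobian ideal J(f) in C{s,t} is {s^3, s*t^2, 3*s^2 + t^3}; counting standard monomials gives mu = 7. Corank 2; j^3 = s^3 is a perfect cube, so E-series; the 4-jet and mu = 7 give E_7.

Type E7, Milnor number mu = 7.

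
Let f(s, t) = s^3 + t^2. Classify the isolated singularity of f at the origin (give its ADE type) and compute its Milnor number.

Type A2, Milnor number mu = 2.

The Hessian of f at 0 is [[0, 0], [0, 2]] with rank 1, so corank 1. A Groebner basis of the Jacobian ideal J(f) in C{s,t} is {s^2, t}; counting standard monomials gives mu = 2. Corank 1: A-series; mu = 2 gives A_2.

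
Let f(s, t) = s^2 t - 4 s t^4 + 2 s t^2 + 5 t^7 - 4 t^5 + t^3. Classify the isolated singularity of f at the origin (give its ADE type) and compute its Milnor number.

The Hessian of f at 0 has rank 0. Corank 2; j^3 = t*(s + t)^2 has shape L^2 M (L != M), so D-series; mu = 8 gives D_8.

Type D8, Milnor number mu = 8.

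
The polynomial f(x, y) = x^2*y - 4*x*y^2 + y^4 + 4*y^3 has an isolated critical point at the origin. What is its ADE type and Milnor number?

Type D5, Milnor number mu = 5.

The Hessian of f at 0 has rank 0. Corank 2; j^3 = y*(x - 2*y)^2 has shape L^2 M (L != M), so D-series; mu = 5 gives D_5.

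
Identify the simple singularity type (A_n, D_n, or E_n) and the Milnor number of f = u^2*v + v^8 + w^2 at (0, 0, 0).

Type D9, Milnor number mu = 9.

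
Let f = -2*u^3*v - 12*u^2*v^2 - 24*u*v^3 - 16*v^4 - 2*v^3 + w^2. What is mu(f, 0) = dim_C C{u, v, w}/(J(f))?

7

The Hessian of f at 0 has rank 1. Corank 2; j^3 = -2*v^3 is a perfect cube, so E-series; the 4-jet and mu = 7 give E_7.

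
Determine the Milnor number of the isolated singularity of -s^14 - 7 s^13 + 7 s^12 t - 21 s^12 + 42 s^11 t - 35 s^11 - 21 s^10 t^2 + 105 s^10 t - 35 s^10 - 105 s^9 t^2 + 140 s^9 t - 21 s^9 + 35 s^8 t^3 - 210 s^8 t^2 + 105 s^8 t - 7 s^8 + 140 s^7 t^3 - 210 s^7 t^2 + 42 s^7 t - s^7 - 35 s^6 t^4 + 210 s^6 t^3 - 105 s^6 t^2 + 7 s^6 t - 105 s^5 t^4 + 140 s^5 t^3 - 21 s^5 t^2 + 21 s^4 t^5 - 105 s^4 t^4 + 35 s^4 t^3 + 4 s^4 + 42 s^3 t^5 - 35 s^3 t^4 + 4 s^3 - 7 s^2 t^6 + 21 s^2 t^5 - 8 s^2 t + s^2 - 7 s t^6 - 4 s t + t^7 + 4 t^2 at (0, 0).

6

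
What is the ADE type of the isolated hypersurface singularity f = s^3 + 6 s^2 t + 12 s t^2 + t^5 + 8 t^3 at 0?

The Hessian of f at 0 is [[0, 0], [0, 0]] with rank 0, so corank 2. A Groebner basis of the Jacobian ideal J(f) in C{s,t} is {t^4, s^2 + 4*s*t + 4*t^2}; counting standard monomials gives mu = 8. Corank 2; j^3 = (s + 2*t)^3 is a perfect cube, so E-series; the 5-jet and mu = 8 give E_8.

E_{8}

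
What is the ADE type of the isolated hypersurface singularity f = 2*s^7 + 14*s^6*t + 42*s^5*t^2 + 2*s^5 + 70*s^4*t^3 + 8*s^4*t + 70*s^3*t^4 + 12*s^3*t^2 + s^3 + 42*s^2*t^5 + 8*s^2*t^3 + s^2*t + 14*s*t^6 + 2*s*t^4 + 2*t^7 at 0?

The Hessian of f at 0 has rank 0. Corank 2; j^3 = s^2*(s + t) has shape L^2 M (L != M), so D-series; mu = 8 gives D_8.

D_8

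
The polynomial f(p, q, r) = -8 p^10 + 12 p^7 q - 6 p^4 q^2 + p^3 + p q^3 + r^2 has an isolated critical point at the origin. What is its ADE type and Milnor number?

Type E7, Milnor number mu = 7.

The Hessian of f at 0 has rank 1. Corank 2; j^3 = p^3 is a perfect cube, so E-series; the 4-jet and mu = 7 give E_7.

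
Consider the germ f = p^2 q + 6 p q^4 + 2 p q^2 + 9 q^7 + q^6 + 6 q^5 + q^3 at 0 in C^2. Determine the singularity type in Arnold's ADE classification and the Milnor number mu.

The Hessian of f at 0 has rank 0. Corank 2; j^3 = q*(p + q)^2 has shape L^2 M (L != M), so D-series; mu = 7 gives D_7.

Type D_7, Milnor number mu = 7.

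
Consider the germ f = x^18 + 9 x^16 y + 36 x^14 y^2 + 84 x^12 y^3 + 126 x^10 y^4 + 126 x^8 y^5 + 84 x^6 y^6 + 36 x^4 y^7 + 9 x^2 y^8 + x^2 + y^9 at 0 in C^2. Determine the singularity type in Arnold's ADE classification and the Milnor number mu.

Type A8, Milnor number mu = 8.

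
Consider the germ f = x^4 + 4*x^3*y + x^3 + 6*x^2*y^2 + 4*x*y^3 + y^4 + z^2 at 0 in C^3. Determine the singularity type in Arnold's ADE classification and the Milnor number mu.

The Hessian of f at 0 has rank 1. Corank 2; j^3 = x^3 is a perfect cube, so E-series; the 4-jet and mu = 6 give E_6.

Type E_6, Milnor number mu = 6.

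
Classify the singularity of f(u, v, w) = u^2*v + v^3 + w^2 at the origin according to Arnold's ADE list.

D_{4}

The Hessian of f at 0 has rank 1. Corank 2; j^3 = v*(u^2 + v^2) splits into three distinct lines over C (the quadratic factor has nonzero discriminant), so D_4.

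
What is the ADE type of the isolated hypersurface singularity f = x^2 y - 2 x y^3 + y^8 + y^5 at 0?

The Hessian of f at 0 is [[0, 0], [0, 0]] with rank 0, so corank 2. A Groebner basis of the Jacobian ideal J(f) in C{x,y} is {x^4, x^3*y + x^2/8 - x*y^2/8, -x^3 + x^2*y^2, -x*y + y^3}; counting standard monomials gives mu = 9. Corank 2; j^3 = x^2*y has shape L^2 M (L != M), so D-series; mu = 9 gives D_9.

D_9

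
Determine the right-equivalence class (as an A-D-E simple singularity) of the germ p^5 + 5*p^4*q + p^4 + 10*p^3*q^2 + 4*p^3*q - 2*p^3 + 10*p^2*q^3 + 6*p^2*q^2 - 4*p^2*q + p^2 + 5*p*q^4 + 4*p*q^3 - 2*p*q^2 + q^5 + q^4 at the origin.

A4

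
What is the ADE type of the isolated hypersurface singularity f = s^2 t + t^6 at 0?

The Hessian of f at 0 has rank 0. Corank 2; j^3 = s^2*t has shape L^2 M (L != M), so D-series; mu = 7 gives D_7.

D_7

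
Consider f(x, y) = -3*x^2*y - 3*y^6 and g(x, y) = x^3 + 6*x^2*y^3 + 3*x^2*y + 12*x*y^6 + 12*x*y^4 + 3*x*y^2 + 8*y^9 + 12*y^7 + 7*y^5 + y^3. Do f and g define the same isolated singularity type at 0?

No.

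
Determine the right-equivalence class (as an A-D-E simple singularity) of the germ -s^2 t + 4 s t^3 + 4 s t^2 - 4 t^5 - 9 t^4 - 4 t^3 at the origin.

The Hessian of f at 0 has rank 0. Corank 2; j^3 = -t*(s - 2*t)^2 has shape L^2 M (L != M), so D-series; mu = 5 gives D_5.

D5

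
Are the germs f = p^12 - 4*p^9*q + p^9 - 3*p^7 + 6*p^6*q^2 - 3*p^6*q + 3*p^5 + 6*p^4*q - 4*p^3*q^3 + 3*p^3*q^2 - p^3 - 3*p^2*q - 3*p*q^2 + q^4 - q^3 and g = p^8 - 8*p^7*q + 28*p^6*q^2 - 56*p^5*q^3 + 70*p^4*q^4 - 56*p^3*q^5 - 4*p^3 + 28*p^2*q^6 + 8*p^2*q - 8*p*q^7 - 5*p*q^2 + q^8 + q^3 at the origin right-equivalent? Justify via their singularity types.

No.

The Hessian of f at 0 has rank 0. Corank 2; j^3 = -(p + q)^3 is a perfect cube, so E-series; the 4-jet and mu = 6 give E_6. The Hessian of g at 0 has rank 0. Corank 2; j^3 = -(p - q)*(2*p - q)^2 has shape L^2 M (L != M), so D-series; mu = 9 gives D_9. f is E_6 but g is D_9, hence not right-equivalent.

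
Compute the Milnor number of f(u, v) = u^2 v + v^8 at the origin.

9

The Hessian of f at 0 has rank 0. Corank 2; j^3 = u^2*v has shape L^2 M (L != M), so D-series; mu = 9 gives D_9.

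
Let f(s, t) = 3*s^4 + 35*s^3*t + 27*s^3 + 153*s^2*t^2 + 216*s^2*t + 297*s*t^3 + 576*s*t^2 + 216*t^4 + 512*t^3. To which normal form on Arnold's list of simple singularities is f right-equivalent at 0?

E_7

The Hessian of f at 0 has rank 0. Corank 2; j^3 = (3*s + 8*t)^3 is a perfect cube, so E-series; the 4-jet and mu = 7 give E_7.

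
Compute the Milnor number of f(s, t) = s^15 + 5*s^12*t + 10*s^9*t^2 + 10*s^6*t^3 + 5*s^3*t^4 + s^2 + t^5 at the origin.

The Hessian of f at 0 is [[2, 0], [0, 0]] with rank 1, so corank 1. A Groebner basis of the Jacobian ideal J(f) in C{s,t} is {t^4, s}; counting standard monomials gives mu = 4. Corank 1: A-series; mu = 4 gives A_4.

4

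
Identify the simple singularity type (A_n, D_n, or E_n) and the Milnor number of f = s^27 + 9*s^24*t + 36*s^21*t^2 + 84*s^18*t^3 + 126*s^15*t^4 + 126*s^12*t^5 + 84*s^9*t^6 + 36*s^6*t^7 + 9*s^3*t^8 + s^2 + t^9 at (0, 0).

Type A8, Milnor number mu = 8.

The Hessian of f at 0 is [[2, 0], [0, 0]] with rank 1, so corank 1. A Groebner basis of the Jacobian ideal J(f) in C{s,t} is {t^8, s}; counting standard monomials gives mu = 8. Corank 1: A-series; mu = 8 gives A_8.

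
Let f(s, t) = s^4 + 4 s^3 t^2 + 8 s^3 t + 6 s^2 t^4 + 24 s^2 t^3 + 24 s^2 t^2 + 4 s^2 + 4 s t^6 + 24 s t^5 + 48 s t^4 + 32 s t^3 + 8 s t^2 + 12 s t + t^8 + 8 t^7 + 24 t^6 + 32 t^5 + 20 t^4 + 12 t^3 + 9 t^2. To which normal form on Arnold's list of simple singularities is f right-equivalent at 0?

The Hessian of f at 0 is [[8, 12], [12, 18]] with rank 1, so corank 1. A Groebner basis of the Jacobian ideal J(f) in C{s,t} is {s^2 + 9*s/4 + 27*t/8, s*t - 3*s/2 - 9*t/4, s + t^2 + 3*t/2}; counting standard monomials gives mu = 3. Corank 1: A-series; mu = 3 gives A_3.

A_3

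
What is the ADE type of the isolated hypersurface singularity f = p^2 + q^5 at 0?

A_{4}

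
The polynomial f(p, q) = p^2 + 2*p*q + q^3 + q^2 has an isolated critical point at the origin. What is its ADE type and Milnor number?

Type A_{2}, Milnor number mu = 2.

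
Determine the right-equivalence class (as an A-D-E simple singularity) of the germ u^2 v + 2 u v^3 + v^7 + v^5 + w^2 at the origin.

D_8

The Hessian of f at 0 has rank 1. Corank 2; j^3 = u^2*v has shape L^2 M (L != M), so D-series; mu = 8 gives D_8.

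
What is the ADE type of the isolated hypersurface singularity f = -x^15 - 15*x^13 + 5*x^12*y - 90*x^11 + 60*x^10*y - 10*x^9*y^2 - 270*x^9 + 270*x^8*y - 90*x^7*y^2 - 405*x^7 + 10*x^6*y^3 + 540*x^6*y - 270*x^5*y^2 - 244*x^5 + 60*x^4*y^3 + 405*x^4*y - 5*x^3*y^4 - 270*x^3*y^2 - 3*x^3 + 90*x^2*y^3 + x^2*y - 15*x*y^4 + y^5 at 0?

The Hessian of f at 0 has rank 0. Corank 2; j^3 = -x^2*(3*x - y) has shape L^2 M (L != M), so D-series; mu = 6 gives D_6.

D_{6}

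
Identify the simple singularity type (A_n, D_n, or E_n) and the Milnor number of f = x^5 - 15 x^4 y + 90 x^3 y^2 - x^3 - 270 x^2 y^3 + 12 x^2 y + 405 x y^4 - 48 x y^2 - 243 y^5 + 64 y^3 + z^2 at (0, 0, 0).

Type E_8, Milnor number mu = 8.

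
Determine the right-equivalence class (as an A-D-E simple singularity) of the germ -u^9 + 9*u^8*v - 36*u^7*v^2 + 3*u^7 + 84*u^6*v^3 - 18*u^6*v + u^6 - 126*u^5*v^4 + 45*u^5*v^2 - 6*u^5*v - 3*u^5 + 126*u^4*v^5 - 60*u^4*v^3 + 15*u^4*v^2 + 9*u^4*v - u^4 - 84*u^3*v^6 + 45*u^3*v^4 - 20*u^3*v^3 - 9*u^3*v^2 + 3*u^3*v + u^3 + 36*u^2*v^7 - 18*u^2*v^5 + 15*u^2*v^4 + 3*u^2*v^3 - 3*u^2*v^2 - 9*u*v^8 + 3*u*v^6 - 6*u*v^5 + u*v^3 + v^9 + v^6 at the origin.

The Hessian of f at 0 has rank 0. Corank 2; j^3 = u^3 is a perfect cube, so E-series; the 4-jet and mu = 7 give E_7.

E7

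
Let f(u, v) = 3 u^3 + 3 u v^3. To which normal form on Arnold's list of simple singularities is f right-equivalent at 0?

E_{7}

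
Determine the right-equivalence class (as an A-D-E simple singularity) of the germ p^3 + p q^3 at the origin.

E7

The Hessian of f at 0 is [[0, 0], [0, 0]] with rank 0, so corank 2. A Groebner basis of the Jacobian ideal J(f) in C{p,q} is {p^3, p*q^2, 3*p^2 + q^3}; counting standard monomials gives mu = 7. Corank 2; j^3 = p^3 is a perfect cube, so E-series; the 4-jet and mu = 7 give E_7.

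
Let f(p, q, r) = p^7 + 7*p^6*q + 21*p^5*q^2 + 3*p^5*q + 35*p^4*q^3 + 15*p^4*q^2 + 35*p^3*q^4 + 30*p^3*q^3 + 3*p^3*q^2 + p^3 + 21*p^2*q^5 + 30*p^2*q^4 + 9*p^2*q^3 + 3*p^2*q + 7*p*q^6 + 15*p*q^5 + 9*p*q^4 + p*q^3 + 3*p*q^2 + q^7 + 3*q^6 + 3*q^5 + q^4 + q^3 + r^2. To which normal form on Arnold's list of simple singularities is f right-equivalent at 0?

E7

The Hessian of f at 0 has rank 1. Corank 2; j^3 = (p + q)^3 is a perfect cube, so E-series; the 4-jet and mu = 7 give E_7.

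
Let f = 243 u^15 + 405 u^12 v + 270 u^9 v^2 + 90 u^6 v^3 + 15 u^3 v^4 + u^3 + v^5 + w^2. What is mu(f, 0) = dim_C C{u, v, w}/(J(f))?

The Hessian of f at 0 is [[0, 0, 0], [0, 0, 0], [0, 0, 2]] with rank 1, so corank 2. A Groebner basis of the Jacobian ideal J(f) in C{u,v,w} is {v^4, u^2, w}; counting standard monomials gives mu = 8. Corank 2; j^3 = u^3 is a perfect cube, so E-series; the 5-jet and mu = 8 give E_8.

8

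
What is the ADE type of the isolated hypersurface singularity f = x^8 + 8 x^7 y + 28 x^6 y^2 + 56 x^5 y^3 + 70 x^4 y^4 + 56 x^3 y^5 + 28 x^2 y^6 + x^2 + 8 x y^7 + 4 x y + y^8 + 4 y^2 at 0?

A_{7}

The Hessian of f at 0 has rank 1. Corank 1: A-series; mu = 7 gives A_7.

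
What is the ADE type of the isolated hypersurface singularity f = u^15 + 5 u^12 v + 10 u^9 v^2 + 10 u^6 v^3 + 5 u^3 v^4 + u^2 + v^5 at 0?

The Hessian of f at 0 is [[2, 0], [0, 0]] with rank 1, so corank 1. A Groebner basis of the Jacobian ideal J(f) in C{u,v} is {v^4, u}; counting standard monomials gives mu = 4. Corank 1: A-series; mu = 4 gives A_4.

A_{4}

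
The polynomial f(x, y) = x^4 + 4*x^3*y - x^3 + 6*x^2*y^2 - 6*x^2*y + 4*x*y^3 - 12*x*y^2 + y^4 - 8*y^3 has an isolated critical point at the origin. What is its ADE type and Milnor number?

Type E_{6}, Milnor number mu = 6.

The Hessian of f at 0 has rank 0. Corank 2; j^3 = -(x + 2*y)^3 is a perfect cube, so E-series; the 4-jet and mu = 6 give E_6.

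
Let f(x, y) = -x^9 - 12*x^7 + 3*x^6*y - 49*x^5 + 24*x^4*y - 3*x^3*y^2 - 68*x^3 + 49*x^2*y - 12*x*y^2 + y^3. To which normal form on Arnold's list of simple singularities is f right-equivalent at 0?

D_4

The Hessian of f at 0 has rank 0. Corank 2; j^3 = -(4*x - y)*(17*x^2 - 8*x*y + y^2) splits into three distinct lines over C (the quadratic factor has nonzero discriminant), so D_4.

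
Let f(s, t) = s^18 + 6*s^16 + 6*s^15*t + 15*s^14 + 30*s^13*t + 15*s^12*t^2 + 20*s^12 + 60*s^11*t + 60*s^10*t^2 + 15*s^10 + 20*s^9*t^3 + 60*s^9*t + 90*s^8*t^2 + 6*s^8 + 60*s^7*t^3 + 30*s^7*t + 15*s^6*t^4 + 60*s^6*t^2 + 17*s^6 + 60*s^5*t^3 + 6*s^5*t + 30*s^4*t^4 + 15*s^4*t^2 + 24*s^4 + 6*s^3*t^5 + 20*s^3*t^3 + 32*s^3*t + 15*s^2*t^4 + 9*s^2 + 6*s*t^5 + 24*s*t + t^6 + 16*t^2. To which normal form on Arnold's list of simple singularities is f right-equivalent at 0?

The Hessian of f at 0 has rank 1. Corank 1: A-series; mu = 5 gives A_5.

A5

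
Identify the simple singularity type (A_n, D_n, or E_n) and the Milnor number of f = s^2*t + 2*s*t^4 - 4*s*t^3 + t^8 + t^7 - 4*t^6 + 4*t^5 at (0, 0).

Type D9, Milnor number mu = 9.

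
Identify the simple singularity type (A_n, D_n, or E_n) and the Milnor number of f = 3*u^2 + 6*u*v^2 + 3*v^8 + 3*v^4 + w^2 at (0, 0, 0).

Type A_7, Milnor number mu = 7.

The Hessian of f at 0 is [[6, 0, 0], [0, 0, 0], [0, 0, 2]] with rank 2, so corank 1. A Groebner basis of the Jacobian ideal J(f) in C{u,v,w} is {u^4, u^3*v, u + v^2, w}; counting standard monomials gives mu = 7. Corank 1: A-series; mu = 7 gives A_7.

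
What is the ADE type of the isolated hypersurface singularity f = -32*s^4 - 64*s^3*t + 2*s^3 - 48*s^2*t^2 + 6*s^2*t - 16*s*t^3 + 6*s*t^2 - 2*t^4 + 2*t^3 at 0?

The Hessian of f at 0 has rank 0. Corank 2; j^3 = 2*(s + t)^3 is a perfect cube, so E-series; the 4-jet and mu = 6 give E_6.

E_{6}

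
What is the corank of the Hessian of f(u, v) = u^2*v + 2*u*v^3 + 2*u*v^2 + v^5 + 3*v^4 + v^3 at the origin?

2

Hessian at 0 has rank 0.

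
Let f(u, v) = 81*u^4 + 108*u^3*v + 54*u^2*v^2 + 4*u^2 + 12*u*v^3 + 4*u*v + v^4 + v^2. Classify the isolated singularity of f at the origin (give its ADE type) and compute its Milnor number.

Type A_{3}, Milnor number mu = 3.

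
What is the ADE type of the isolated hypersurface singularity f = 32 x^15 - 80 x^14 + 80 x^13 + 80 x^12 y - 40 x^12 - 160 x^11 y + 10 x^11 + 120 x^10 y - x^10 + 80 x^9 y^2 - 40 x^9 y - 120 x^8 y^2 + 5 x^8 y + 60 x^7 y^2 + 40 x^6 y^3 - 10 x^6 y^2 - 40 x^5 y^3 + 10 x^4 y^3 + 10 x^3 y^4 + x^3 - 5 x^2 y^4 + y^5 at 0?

The Hessian of f at 0 has rank 0. Corank 2; j^3 = x^3 is a perfect cube, so E-series; the 5-jet and mu = 8 give E_8.

E8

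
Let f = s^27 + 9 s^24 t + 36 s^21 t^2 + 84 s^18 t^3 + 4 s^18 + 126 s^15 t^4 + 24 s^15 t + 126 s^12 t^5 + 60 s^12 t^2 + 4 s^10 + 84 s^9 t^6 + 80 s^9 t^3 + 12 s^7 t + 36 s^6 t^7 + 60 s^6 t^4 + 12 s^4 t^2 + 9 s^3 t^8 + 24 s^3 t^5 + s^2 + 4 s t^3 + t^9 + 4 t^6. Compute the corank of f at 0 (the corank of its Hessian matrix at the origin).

1

The Hessian at 0 is [[2, 0], [0, 0]] of rank 1; hence corank 1.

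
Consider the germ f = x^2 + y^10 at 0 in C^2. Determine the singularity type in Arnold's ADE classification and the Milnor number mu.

The Hessian of f at 0 is [[2, 0], [0, 0]] with rank 1, so corank 1. A Groebner basis of the Jacobian ideal J(f) in C{x,y} is {y^9, x}; counting standard monomials gives mu = 9. Corank 1: A-series; mu = 9 gives A_9.

Type A9, Milnor number mu = 9.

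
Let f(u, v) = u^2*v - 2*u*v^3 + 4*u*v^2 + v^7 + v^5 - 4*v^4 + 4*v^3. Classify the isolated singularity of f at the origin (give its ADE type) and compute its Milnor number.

The Hessian of f at 0 has rank 0. Corank 2; j^3 = v*(u + 2*v)^2 has shape L^2 M (L != M), so D-series; mu = 8 gives D_8.

Type D_8, Milnor number mu = 8.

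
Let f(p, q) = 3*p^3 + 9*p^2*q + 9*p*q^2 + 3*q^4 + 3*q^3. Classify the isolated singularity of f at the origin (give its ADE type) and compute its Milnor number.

Type E_{6}, Milnor number mu = 6.

The Hessian of f at 0 has rank 0. Corank 2; j^3 = 3*(p + q)^3 is a perfect cube, so E-series; the 4-jet and mu = 6 give E_6.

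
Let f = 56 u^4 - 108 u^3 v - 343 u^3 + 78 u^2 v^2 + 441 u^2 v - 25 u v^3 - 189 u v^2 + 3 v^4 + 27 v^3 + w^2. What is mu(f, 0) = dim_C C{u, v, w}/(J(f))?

7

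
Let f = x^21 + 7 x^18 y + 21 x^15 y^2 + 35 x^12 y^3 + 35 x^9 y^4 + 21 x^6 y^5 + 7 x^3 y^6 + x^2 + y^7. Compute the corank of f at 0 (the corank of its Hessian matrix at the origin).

1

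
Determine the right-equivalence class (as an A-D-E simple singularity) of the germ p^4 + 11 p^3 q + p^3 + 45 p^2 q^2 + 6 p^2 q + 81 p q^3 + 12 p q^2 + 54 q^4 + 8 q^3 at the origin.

E_7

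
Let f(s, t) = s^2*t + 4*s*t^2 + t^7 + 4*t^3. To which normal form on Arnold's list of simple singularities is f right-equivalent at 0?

The Hessian of f at 0 has rank 0. Corank 2; j^3 = t*(s + 2*t)^2 has shape L^2 M (L != M), so D-series; mu = 8 gives D_8.

D8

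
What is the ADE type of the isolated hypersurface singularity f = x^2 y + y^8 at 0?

The Hessian of f at 0 is [[0, 0], [0, 0]] with rank 0, so corank 2. A Groebner basis of the Jacobian ideal J(f) in C{x,y} is {x^2/8 + y^7, x^3, x*y}; counting standard monomials gives mu = 9. Corank 2; j^3 = x^2*y has shape L^2 M (L != M), so D-series; mu = 9 gives D_9.

D_{9}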